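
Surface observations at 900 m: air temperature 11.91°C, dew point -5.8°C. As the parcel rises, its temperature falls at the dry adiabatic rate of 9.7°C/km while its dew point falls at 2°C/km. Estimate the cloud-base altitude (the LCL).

T and T_d converge at 9.7 − 2 = 7.7°C per km
Height above start = (11.91 − (-5.8)) / 7.7 = 2.3 km
LCL altitude = 900 m + 2300 m = 3200 m

3200 m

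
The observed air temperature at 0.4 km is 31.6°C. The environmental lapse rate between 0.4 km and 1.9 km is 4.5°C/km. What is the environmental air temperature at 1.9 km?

400 → 1900 m (environmental, 4.5°C/km): ΔT = -4.5 × 1.5 = -6.75°C → T = 24.85°C

24.85°C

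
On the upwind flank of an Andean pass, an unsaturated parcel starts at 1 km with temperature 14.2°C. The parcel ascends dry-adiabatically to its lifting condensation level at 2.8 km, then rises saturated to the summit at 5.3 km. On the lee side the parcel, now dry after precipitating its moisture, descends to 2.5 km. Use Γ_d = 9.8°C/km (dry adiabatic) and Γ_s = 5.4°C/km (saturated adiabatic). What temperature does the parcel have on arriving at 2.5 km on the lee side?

From 1000 m to 2800 m (dry): cools by 9.8 × 1.8 = 17.64°C, giving -3.44°C.
From 2800 m to 5300 m (saturated): cools by 5.4 × 2.5 = 13.5°C, giving -16.94°C.
From 5300 m to 2500 m (dry descent): warms by 9.8 × 2.8 = 27.44°C, giving 10.5°C.

10.5°C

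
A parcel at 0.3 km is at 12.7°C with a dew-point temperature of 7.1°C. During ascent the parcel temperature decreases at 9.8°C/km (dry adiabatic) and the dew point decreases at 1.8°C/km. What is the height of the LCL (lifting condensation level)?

T and T_d converge at 9.8 − 1.8 = 8°C per km
Height above start = (12.7 − 7.1) / 8 = 0.7 km
LCL altitude = 300 m + 700 m = 1000 m

1 km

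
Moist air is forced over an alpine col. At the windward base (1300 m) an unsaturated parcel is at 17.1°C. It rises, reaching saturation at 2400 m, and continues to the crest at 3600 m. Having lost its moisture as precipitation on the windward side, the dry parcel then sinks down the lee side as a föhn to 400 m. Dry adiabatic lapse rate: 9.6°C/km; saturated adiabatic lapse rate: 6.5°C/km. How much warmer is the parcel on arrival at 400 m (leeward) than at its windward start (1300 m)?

1300 → 2400 m (dry, 9.6°C/km): ΔT = -9.6 × 1.1 = -10.56°C → T = 6.54°C
2400 → 3600 m (saturated, 6.5°C/km): ΔT = -6.5 × 1.2 = -7.8°C → T = -1.26°C
3600 → 400 m (dry descent, 9.6°C/km): ΔT = +9.6 × 3.2 = +30.72°C → T = 29.46°C
Net change vs windward start: 29.46 − 17.1 = +12.36°C

+12.36°C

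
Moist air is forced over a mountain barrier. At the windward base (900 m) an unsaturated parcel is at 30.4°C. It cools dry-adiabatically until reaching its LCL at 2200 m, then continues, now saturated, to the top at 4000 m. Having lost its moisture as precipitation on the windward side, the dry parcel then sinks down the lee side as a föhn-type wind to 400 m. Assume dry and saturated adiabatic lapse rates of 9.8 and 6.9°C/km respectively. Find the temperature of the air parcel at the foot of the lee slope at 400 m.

Dry to 2200 m: -9.8 × 1.3 km = -12.74°C, so T = 17.66°C.
Saturated to 4000 m: -6.9 × 1.8 km = -12.42°C, so T = 5.24°C.
Dry descent to 400 m: +9.8 × 3.6 km = +35.28°C, so T = 40.52°C.

40.52°C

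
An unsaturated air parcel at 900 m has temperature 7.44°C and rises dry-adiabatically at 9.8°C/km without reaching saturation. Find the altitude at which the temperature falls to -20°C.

3700 m

Height above start = (7.44 − (-20)) / 9.8 = 2.8 km
Altitude = 900 m + 2800 m = 3700 m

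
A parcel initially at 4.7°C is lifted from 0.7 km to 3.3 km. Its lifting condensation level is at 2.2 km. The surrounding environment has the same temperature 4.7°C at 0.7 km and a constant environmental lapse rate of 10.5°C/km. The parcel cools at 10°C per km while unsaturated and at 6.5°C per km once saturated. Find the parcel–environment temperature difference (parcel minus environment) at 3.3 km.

+5.15°C (parcel warmer than environment)

Parcel:
  700–2200 m, dry: Δz = 1.5 km ⇒ ΔT = -15°C; T = -10.3°C
  2200–3300 m, saturated: Δz = 1.1 km ⇒ ΔT = -7.15°C; T = -17.45°C
Environment:
  700–3300 m, environment: Δz = 2.6 km ⇒ ΔT = -27.3°C; T = -22.6°C
T_parcel − T_env = -17.45 − (-22.6) = +5.15°C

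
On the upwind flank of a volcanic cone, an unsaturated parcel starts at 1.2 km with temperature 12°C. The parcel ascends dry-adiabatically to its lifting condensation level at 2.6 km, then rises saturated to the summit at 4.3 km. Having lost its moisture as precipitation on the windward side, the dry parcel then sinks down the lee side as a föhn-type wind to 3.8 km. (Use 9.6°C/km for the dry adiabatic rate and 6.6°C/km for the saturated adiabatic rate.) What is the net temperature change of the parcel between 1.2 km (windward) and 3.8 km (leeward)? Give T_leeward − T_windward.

-19.86°C

From 1200 m to 2600 m (dry): cools by 9.6 × 1.4 = 13.44°C, giving -1.44°C.
From 2600 m to 4300 m (saturated): cools by 6.6 × 1.7 = 11.22°C, giving -12.66°C.
From 4300 m to 3800 m (dry descent): warms by 9.6 × 0.5 = 4.8°C, giving -7.86°C.
Net change vs windward start: -7.86 − 12 = -19.86°C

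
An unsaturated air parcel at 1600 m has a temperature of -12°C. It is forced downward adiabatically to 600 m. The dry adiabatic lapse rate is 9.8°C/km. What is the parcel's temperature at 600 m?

1600–600 m, dry adiabatic: Δz = 1 km ⇒ ΔT = +9.8°C; T = -2.2°C

-2.2°C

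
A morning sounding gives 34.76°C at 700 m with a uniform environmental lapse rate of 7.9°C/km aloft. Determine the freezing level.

Height above start = (34.76 − 0) / 7.9 = 4.4 km
Altitude = 700 m + 4400 m = 5100 m

5100 m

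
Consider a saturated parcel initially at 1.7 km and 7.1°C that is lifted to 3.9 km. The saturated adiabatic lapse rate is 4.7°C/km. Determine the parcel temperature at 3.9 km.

From 1700 m to 3900 m (saturated adiabatic): cools by 4.7 × 2.2 = 10.34°C, giving -3.24°C.

-3.24°C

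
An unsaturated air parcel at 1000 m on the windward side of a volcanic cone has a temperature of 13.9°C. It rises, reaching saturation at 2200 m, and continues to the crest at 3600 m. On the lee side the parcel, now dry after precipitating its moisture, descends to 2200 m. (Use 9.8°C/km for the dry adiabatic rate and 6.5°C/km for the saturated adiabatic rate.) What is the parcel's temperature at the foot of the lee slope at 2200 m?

1000 → 2200 m (dry, 9.8°C/km): ΔT = -9.8 × 1.2 = -11.76°C → T = 2.14°C
2200 → 3600 m (saturated, 6.5°C/km): ΔT = -6.5 × 1.4 = -9.1°C → T = -6.96°C
3600 → 2200 m (dry descent, 9.8°C/km): ΔT = +9.8 × 1.4 = +13.72°C → T = 6.76°C

6.76°C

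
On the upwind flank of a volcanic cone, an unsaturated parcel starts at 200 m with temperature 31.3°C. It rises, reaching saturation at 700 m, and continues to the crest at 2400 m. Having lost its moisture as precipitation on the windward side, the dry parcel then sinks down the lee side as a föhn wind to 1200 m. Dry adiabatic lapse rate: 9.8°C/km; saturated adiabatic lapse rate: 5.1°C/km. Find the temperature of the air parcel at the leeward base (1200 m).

29.49°C

200–700 m, dry: Δz = 0.5 km ⇒ ΔT = -4.9°C; T = 26.4°C
700–2400 m, saturated: Δz = 1.7 km ⇒ ΔT = -8.67°C; T = 17.73°C
2400–1200 m, dry descent: Δz = 1.2 km ⇒ ΔT = +11.76°C; T = 29.49°C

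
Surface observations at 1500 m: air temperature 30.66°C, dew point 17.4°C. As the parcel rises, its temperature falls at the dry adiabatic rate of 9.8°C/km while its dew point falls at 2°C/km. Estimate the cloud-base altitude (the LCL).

T and T_d converge at 9.8 − 2 = 7.8°C per km
Height above start = (30.66 − 17.4) / 7.8 = 1.7 km
LCL altitude = 1500 m + 1700 m = 3200 m

3200 m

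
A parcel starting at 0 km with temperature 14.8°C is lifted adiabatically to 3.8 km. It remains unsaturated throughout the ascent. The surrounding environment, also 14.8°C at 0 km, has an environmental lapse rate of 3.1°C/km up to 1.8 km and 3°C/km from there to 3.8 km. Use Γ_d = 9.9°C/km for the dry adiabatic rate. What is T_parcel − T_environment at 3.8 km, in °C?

-26.04°C (parcel cooler than environment)

Parcel:
  Dry to 3800 m: -9.9 × 3.8 km = -37.62°C, so T = -22.82°C.
Environment:
  Environment, lower layer to 1800 m: -3.1 × 1.8 km = -5.58°C, so T = 9.22°C.
  Environment, upper layer to 3800 m: -3 × 2 km = -6°C, so T = 3.22°C.
T_parcel − T_env = -22.82 − 3.22 = -26.04°C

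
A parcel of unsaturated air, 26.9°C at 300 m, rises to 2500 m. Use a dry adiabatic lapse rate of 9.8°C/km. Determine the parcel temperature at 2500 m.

5.34°C

Dry adiabatic to 2500 m: -9.8 × 2.2 km = -21.56°C, so T = 5.34°C.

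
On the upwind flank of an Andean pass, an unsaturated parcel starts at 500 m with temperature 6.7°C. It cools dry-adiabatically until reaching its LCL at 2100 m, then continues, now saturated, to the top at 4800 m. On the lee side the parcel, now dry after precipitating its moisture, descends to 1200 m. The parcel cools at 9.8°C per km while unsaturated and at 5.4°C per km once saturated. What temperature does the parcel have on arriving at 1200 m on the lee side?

11.72°C

From 500 m to 2100 m (dry): cools by 9.8 × 1.6 = 15.68°C, giving -8.98°C.
From 2100 m to 4800 m (saturated): cools by 5.4 × 2.7 = 14.58°C, giving -23.56°C.
From 4800 m to 1200 m (dry descent): warms by 9.8 × 3.6 = 35.28°C, giving 11.72°C.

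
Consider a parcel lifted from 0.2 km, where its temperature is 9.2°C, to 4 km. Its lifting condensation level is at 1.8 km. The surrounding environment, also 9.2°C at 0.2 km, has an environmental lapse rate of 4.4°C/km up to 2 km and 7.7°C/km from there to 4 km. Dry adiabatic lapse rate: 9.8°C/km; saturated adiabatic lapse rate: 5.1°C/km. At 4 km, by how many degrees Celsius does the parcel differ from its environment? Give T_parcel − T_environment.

Parcel:
  From 200 m to 1800 m (dry): cools by 9.8 × 1.6 = 15.68°C, giving -6.48°C.
  From 1800 m to 4000 m (saturated): cools by 5.1 × 2.2 = 11.22°C, giving -17.7°C.
Environment:
  From 200 m to 2000 m (environment, lower layer): cools by 4.4 × 1.8 = 7.92°C, giving 1.28°C.
  From 2000 m to 4000 m (environment, upper layer): cools by 7.7 × 2 = 15.4°C, giving -14.12°C.
T_parcel − T_env = -17.7 − (-14.12) = -3.58°C

-3.58°C (parcel cooler than environment)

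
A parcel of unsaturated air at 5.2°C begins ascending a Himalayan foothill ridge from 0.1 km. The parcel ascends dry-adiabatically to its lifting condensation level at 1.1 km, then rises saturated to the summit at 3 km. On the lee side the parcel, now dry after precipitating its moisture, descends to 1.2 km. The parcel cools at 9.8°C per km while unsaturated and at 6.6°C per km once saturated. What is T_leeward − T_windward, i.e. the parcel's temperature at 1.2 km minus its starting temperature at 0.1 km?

-4.7°C

Dry to 1100 m: -9.8 × 1 km = -9.8°C, so T = -4.6°C.
Saturated to 3000 m: -6.6 × 1.9 km = -12.54°C, so T = -17.14°C.
Dry descent to 1200 m: +9.8 × 1.8 km = +17.64°C, so T = 0.5°C.
Net change vs windward start: 0.5 − 5.2 = -4.7°C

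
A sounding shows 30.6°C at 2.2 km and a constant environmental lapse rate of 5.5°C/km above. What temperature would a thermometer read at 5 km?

15.2°C

2200 → 5000 m (environmental, 5.5°C/km): ΔT = -5.5 × 2.8 = -15.4°C → T = 15.2°C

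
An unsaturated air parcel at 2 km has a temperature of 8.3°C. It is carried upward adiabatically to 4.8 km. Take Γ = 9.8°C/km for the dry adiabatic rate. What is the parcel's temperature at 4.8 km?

-19.14°C

2000–4800 m, dry adiabatic: Δz = 2.8 km ⇒ ΔT = -27.44°C; T = -19.14°C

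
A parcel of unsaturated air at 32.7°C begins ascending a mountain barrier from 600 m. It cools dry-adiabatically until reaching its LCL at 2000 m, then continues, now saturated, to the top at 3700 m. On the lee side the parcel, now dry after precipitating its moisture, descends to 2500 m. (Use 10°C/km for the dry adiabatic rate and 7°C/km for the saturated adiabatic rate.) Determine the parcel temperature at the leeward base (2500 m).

18.8°C

600 → 2000 m (dry, 10°C/km): ΔT = -10 × 1.4 = -14°C → T = 18.7°C
2000 → 3700 m (saturated, 7°C/km): ΔT = -7 × 1.7 = -11.9°C → T = 6.8°C
3700 → 2500 m (dry descent, 10°C/km): ΔT = +10 × 1.2 = +12°C → T = 18.8°C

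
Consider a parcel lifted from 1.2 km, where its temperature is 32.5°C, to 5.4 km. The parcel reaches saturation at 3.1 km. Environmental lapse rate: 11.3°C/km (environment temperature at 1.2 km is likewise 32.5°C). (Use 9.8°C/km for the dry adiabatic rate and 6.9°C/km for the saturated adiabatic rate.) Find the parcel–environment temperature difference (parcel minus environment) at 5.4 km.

+12.97°C (parcel warmer than environment)

Parcel:
  1200–3100 m, dry: Δz = 1.9 km ⇒ ΔT = -18.62°C; T = 13.88°C
  3100–5400 m, saturated: Δz = 2.3 km ⇒ ΔT = -15.87°C; T = -1.99°C
Environment:
  1200–5400 m, environment: Δz = 4.2 km ⇒ ΔT = -47.46°C; T = -14.96°C
T_parcel − T_env = -1.99 − (-14.96) = +12.97°C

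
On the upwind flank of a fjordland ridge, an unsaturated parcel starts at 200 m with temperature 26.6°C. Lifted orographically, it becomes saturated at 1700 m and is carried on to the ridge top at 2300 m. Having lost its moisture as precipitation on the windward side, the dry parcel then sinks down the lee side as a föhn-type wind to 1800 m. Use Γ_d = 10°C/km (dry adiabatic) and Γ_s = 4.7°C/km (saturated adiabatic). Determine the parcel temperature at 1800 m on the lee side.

13.78°C

Dry to 1700 m: -10 × 1.5 km = -15°C, so T = 11.6°C.
Saturated to 2300 m: -4.7 × 0.6 km = -2.82°C, so T = 8.78°C.
Dry descent to 1800 m: +10 × 0.5 km = +5°C, so T = 13.78°C.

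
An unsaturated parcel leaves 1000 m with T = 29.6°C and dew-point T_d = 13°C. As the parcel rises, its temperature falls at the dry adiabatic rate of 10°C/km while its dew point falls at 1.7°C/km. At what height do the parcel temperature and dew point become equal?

T and T_d converge at 10 − 1.7 = 8.3°C per km
Height above start = (29.6 − 13) / 8.3 = 2 km
LCL altitude = 1000 m + 2000 m = 3000 m

3000 m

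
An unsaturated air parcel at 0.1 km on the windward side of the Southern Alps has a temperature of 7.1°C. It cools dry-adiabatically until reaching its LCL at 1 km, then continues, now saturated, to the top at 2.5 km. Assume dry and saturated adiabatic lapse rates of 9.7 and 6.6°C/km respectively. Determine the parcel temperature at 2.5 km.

Dry to 1000 m: -9.7 × 0.9 km = -8.73°C, so T = -1.63°C.
Saturated to 2500 m: -6.6 × 1.5 km = -9.9°C, so T = -11.53°C.

-11.53°C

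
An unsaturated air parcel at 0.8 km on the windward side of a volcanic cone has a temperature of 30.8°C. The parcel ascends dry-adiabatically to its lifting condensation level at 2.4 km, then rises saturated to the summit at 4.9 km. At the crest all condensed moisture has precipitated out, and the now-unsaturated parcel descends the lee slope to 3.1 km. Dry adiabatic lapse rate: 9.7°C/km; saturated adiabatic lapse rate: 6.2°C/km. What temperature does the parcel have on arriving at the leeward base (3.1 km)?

800 → 2400 m (dry, 9.7°C/km): ΔT = -9.7 × 1.6 = -15.52°C → T = 15.28°C
2400 → 4900 m (saturated, 6.2°C/km): ΔT = -6.2 × 2.5 = -15.5°C → T = -0.22°C
4900 → 3100 m (dry descent, 9.7°C/km): ΔT = +9.7 × 1.8 = +17.46°C → T = 17.24°C

17.24°C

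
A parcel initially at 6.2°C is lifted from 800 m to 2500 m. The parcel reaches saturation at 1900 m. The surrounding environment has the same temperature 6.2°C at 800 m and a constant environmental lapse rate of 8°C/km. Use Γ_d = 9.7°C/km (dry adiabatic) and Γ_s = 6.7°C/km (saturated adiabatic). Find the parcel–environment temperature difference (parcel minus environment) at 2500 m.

-1.09°C (parcel cooler than environment)

Parcel:
  Dry to 1900 m: -9.7 × 1.1 km = -10.67°C, so T = -4.47°C.
  Saturated to 2500 m: -6.7 × 0.6 km = -4.02°C, so T = -8.49°C.
Environment:
  Environment to 2500 m: -8 × 1.7 km = -13.6°C, so T = -7.4°C.
T_parcel − T_env = -8.49 − (-7.4) = -1.09°C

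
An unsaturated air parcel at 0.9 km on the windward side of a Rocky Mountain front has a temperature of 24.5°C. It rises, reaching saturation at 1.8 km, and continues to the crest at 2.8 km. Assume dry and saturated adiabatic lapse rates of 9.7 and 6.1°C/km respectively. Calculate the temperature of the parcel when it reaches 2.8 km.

900 → 1800 m (dry, 9.7°C/km): ΔT = -9.7 × 0.9 = -8.73°C → T = 15.77°C
1800 → 2800 m (saturated, 6.1°C/km): ΔT = -6.1 × 1 = -6.1°C → T = 9.67°C

9.67°C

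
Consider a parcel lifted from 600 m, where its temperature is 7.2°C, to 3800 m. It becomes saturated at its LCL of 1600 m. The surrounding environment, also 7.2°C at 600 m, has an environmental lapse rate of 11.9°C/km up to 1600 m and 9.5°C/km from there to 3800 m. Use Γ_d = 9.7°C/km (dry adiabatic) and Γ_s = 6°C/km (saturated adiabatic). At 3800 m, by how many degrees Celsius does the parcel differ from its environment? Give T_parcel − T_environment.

+9.9°C (parcel warmer than environment)

Parcel:
  600–1600 m, dry: Δz = 1 km ⇒ ΔT = -9.7°C; T = -2.5°C
  1600–3800 m, saturated: Δz = 2.2 km ⇒ ΔT = -13.2°C; T = -15.7°C
Environment:
  600–1600 m, environment, lower layer: Δz = 1 km ⇒ ΔT = -11.9°C; T = -4.7°C
  1600–3800 m, environment, upper layer: Δz = 2.2 km ⇒ ΔT = -20.9°C; T = -25.6°C
T_parcel − T_env = -15.7 − (-25.6) = +9.9°C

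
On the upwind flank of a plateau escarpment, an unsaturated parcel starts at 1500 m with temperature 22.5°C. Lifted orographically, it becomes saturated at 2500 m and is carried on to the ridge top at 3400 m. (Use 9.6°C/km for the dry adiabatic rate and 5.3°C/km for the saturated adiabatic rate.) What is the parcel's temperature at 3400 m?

8.13°C

From 1500 m to 2500 m (dry): cools by 9.6 × 1 = 9.6°C, giving 12.9°C.
From 2500 m to 3400 m (saturated): cools by 5.3 × 0.9 = 4.77°C, giving 8.13°C.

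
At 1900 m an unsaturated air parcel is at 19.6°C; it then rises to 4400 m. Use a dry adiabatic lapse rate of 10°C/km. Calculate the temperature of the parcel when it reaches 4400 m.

-5.4°C

Dry adiabatic to 4400 m: -10 × 2.5 km = -25°C, so T = -5.4°C.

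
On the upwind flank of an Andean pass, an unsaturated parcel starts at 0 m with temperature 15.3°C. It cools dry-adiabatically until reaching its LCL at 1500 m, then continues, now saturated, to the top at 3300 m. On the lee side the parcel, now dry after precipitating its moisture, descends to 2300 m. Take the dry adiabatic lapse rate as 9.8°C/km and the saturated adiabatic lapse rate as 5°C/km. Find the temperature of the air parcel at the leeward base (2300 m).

Dry to 1500 m: -9.8 × 1.5 km = -14.7°C, so T = 0.6°C.
Saturated to 3300 m: -5 × 1.8 km = -9°C, so T = -8.4°C.
Dry descent to 2300 m: +9.8 × 1 km = +9.8°C, so T = 1.4°C.

1.4°C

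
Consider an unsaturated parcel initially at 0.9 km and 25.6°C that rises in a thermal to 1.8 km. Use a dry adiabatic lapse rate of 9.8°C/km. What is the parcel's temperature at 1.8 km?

From 900 m to 1800 m (dry adiabatic): cools by 9.8 × 0.9 = 8.82°C, giving 16.78°C.

16.78°C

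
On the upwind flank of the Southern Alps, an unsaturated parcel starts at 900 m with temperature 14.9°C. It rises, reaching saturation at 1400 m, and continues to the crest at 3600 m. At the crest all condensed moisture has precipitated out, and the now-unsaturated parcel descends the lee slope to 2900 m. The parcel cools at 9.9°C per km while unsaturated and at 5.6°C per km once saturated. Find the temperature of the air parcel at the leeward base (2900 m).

From 900 m to 1400 m (dry): cools by 9.9 × 0.5 = 4.95°C, giving 9.95°C.
From 1400 m to 3600 m (saturated): cools by 5.6 × 2.2 = 12.32°C, giving -2.37°C.
From 3600 m to 2900 m (dry descent): warms by 9.9 × 0.7 = 6.93°C, giving 4.56°C.

4.56°C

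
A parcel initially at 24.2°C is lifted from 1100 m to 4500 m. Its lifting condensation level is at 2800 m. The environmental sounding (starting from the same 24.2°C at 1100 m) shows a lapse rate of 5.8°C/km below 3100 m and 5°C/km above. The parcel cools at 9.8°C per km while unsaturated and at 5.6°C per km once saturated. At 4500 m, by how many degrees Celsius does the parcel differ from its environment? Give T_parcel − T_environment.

-7.58°C (parcel cooler than environment)

Parcel:
  Dry to 2800 m: -9.8 × 1.7 km = -16.66°C, so T = 7.54°C.
  Saturated to 4500 m: -5.6 × 1.7 km = -9.52°C, so T = -1.98°C.
Environment:
  Environment, lower layer to 3100 m: -5.8 × 2 km = -11.6°C, so T = 12.6°C.
  Environment, upper layer to 4500 m: -5 × 1.4 km = -7°C, so T = 5.6°C.
T_parcel − T_env = -1.98 − 5.6 = -7.58°C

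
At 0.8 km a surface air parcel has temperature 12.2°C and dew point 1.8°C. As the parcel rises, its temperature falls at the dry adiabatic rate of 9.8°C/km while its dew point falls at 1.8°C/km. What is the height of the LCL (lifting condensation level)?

2.1 km

T and T_d converge at 9.8 − 1.8 = 8°C per km
Height above start = (12.2 − 1.8) / 8 = 1.3 km
LCL altitude = 800 m + 1300 m = 2100 m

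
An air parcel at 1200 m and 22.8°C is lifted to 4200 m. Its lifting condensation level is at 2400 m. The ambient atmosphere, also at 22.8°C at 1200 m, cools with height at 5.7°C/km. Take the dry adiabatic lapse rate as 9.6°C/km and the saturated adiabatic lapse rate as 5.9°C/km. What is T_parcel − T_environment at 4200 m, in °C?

-5.04°C (parcel cooler than environment)

Parcel:
  1200 → 2400 m (dry, 9.6°C/km): ΔT = -9.6 × 1.2 = -11.52°C → T = 11.28°C
  2400 → 4200 m (saturated, 5.9°C/km): ΔT = -5.9 × 1.8 = -10.62°C → T = 0.66°C
Environment:
  1200 → 4200 m (environment, 5.7°C/km): ΔT = -5.7 × 3 = -17.1°C → T = 5.7°C
T_parcel − T_env = 0.66 − 5.7 = -5.04°C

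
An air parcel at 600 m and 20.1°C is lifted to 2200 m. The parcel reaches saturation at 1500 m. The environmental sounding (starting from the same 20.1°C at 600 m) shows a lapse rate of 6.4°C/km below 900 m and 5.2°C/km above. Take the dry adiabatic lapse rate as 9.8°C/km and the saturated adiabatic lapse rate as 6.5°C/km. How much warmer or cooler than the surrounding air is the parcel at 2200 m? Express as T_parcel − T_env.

-4.69°C (parcel cooler than environment)

Parcel:
  600–1500 m, dry: Δz = 0.9 km ⇒ ΔT = -8.82°C; T = 11.28°C
  1500–2200 m, saturated: Δz = 0.7 km ⇒ ΔT = -4.55°C; T = 6.73°C
Environment:
  600–900 m, environment, lower layer: Δz = 0.3 km ⇒ ΔT = -1.92°C; T = 18.18°C
  900–2200 m, environment, upper layer: Δz = 1.3 km ⇒ ΔT = -6.76°C; T = 11.42°C
T_parcel − T_env = 6.73 − 11.42 = -4.69°C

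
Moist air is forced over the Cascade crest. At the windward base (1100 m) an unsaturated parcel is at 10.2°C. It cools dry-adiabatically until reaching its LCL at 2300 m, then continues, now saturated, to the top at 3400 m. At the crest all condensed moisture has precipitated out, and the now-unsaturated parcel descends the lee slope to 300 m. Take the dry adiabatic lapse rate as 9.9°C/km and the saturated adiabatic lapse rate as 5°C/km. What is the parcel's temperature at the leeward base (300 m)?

From 1100 m to 2300 m (dry): cools by 9.9 × 1.2 = 11.88°C, giving -1.68°C.
From 2300 m to 3400 m (saturated): cools by 5 × 1.1 = 5.5°C, giving -7.18°C.
From 3400 m to 300 m (dry descent): warms by 9.9 × 3.1 = 30.69°C, giving 23.51°C.

23.51°C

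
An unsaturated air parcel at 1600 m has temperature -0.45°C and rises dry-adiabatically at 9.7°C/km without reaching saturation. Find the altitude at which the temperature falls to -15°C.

3100 m

Height above start = (-0.45 − (-15)) / 9.7 = 1.5 km
Altitude = 1600 m + 1500 m = 3100 m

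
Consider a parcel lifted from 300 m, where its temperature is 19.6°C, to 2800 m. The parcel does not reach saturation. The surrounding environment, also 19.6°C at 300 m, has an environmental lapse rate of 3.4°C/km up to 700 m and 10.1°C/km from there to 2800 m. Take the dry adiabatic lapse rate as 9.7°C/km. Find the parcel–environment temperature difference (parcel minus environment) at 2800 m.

Parcel:
  300 → 2800 m (dry, 9.7°C/km): ΔT = -9.7 × 2.5 = -24.25°C → T = -4.65°C
Environment:
  300 → 700 m (environment, lower layer, 3.4°C/km): ΔT = -3.4 × 0.4 = -1.36°C → T = 18.24°C
  700 → 2800 m (environment, upper layer, 10.1°C/km): ΔT = -10.1 × 2.1 = -21.21°C → T = -2.97°C
T_parcel − T_env = -4.65 − (-2.97) = -1.68°C

-1.68°C (parcel cooler than environment)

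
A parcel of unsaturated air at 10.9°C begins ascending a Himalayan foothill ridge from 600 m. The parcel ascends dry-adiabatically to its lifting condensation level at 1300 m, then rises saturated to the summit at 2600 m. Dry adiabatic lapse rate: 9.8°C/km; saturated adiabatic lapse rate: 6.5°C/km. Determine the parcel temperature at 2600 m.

600 → 1300 m (dry, 9.8°C/km): ΔT = -9.8 × 0.7 = -6.86°C → T = 4.04°C
1300 → 2600 m (saturated, 6.5°C/km): ΔT = -6.5 × 1.3 = -8.45°C → T = -4.41°C

-4.41°C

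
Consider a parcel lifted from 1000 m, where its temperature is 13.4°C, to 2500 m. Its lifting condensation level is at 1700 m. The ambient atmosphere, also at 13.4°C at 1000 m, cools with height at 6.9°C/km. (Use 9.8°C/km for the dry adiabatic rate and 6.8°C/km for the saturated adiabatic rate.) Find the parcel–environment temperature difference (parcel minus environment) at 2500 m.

Parcel:
  1000–1700 m, dry: Δz = 0.7 km ⇒ ΔT = -6.86°C; T = 6.54°C
  1700–2500 m, saturated: Δz = 0.8 km ⇒ ΔT = -5.44°C; T = 1.1°C
Environment:
  1000–2500 m, environment: Δz = 1.5 km ⇒ ΔT = -10.35°C; T = 3.05°C
T_parcel − T_env = 1.1 − 3.05 = -1.95°C

-1.95°C (parcel cooler than environment)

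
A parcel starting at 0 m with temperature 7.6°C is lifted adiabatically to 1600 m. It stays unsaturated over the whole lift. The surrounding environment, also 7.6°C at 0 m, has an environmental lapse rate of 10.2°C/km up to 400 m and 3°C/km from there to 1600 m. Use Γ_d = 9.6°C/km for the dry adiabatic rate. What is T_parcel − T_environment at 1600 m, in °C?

Parcel:
  0 → 1600 m (dry, 9.6°C/km): ΔT = -9.6 × 1.6 = -15.36°C → T = -7.76°C
Environment:
  0 → 400 m (environment, lower layer, 10.2°C/km): ΔT = -10.2 × 0.4 = -4.08°C → T = 3.52°C
  400 → 1600 m (environment, upper layer, 3°C/km): ΔT = -3 × 1.2 = -3.6°C → T = -0.08°C
T_parcel − T_env = -7.76 − (-0.08) = -7.68°C

-7.68°C (parcel cooler than environment)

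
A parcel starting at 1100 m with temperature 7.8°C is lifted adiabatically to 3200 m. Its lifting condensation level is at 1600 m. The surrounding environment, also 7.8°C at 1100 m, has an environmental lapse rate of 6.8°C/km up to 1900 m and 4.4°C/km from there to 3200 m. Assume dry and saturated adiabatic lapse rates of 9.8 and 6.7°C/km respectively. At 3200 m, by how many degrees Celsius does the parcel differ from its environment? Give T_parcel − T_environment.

-4.46°C (parcel cooler than environment)

Parcel:
  1100–1600 m, dry: Δz = 0.5 km ⇒ ΔT = -4.9°C; T = 2.9°C
  1600–3200 m, saturated: Δz = 1.6 km ⇒ ΔT = -10.72°C; T = -7.82°C
Environment:
  1100–1900 m, environment, lower layer: Δz = 0.8 km ⇒ ΔT = -5.44°C; T = 2.36°C
  1900–3200 m, environment, upper layer: Δz = 1.3 km ⇒ ΔT = -5.72°C; T = -3.36°C
T_parcel − T_env = -7.82 − (-3.36) = -4.46°C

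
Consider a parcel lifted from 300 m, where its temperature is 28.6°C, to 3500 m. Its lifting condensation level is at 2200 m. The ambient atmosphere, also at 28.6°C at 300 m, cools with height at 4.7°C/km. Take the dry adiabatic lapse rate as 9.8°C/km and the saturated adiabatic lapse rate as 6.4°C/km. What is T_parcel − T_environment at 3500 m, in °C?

Parcel:
  Dry to 2200 m: -9.8 × 1.9 km = -18.62°C, so T = 9.98°C.
  Saturated to 3500 m: -6.4 × 1.3 km = -8.32°C, so T = 1.66°C.
Environment:
  Environment to 3500 m: -4.7 × 3.2 km = -15.04°C, so T = 13.56°C.
T_parcel − T_env = 1.66 − 13.56 = -11.9°C

-11.9°C (parcel cooler than environment)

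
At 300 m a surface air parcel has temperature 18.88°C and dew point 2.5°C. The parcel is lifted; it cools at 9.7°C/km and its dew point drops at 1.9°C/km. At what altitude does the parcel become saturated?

2400 m

T and T_d converge at 9.7 − 1.9 = 7.8°C per km
Height above start = (18.88 − 2.5) / 7.8 = 2.1 km
LCL altitude = 300 m + 2100 m = 2400 m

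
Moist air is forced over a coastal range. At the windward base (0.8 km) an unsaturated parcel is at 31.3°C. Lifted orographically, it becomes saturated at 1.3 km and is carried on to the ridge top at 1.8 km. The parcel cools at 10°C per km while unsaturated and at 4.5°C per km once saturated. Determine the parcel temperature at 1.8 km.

800 → 1300 m (dry, 10°C/km): ΔT = -10 × 0.5 = -5°C → T = 26.3°C
1300 → 1800 m (saturated, 4.5°C/km): ΔT = -4.5 × 0.5 = -2.25°C → T = 24.05°C

24.05°C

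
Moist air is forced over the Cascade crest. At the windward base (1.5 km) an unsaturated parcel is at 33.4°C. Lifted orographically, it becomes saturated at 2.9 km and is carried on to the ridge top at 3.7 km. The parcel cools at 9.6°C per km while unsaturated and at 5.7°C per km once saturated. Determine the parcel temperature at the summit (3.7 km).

15.4°C

Dry to 2900 m: -9.6 × 1.4 km = -13.44°C, so T = 19.96°C.
Saturated to 3700 m: -5.7 × 0.8 km = -4.56°C, so T = 15.4°C.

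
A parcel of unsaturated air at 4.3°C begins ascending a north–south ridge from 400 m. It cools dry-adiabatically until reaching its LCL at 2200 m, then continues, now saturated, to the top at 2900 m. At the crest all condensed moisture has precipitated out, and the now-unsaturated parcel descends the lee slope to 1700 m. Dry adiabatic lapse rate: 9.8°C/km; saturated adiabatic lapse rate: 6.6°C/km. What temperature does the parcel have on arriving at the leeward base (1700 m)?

400 → 2200 m (dry, 9.8°C/km): ΔT = -9.8 × 1.8 = -17.64°C → T = -13.34°C
2200 → 2900 m (saturated, 6.6°C/km): ΔT = -6.6 × 0.7 = -4.62°C → T = -17.96°C
2900 → 1700 m (dry descent, 9.8°C/km): ΔT = +9.8 × 1.2 = +11.76°C → T = -6.2°C

-6.2°C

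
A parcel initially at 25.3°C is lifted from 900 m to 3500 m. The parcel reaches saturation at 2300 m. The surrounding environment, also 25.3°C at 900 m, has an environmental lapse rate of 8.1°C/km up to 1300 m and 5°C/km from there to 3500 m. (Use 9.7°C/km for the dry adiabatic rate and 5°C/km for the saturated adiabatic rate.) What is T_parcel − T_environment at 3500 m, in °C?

Parcel:
  900 → 2300 m (dry, 9.7°C/km): ΔT = -9.7 × 1.4 = -13.58°C → T = 11.72°C
  2300 → 3500 m (saturated, 5°C/km): ΔT = -5 × 1.2 = -6°C → T = 5.72°C
Environment:
  900 → 1300 m (environment, lower layer, 8.1°C/km): ΔT = -8.1 × 0.4 = -3.24°C → T = 22.06°C
  1300 → 3500 m (environment, upper layer, 5°C/km): ΔT = -5 × 2.2 = -11°C → T = 11.06°C
T_parcel − T_env = 5.72 − 11.06 = -5.34°C

-5.34°C (parcel cooler than environment)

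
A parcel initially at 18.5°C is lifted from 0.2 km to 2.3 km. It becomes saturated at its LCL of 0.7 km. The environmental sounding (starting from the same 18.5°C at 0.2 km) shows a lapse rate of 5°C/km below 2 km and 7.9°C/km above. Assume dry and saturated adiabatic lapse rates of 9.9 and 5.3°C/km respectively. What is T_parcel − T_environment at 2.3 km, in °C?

Parcel:
  200 → 700 m (dry, 9.9°C/km): ΔT = -9.9 × 0.5 = -4.95°C → T = 13.55°C
  700 → 2300 m (saturated, 5.3°C/km): ΔT = -5.3 × 1.6 = -8.48°C → T = 5.07°C
Environment:
  200 → 2000 m (environment, lower layer, 5°C/km): ΔT = -5 × 1.8 = -9°C → T = 9.5°C
  2000 → 2300 m (environment, upper layer, 7.9°C/km): ΔT = -7.9 × 0.3 = -2.37°C → T = 7.13°C
T_parcel − T_env = 5.07 − 7.13 = -2.06°C

-2.06°C (parcel cooler than environment)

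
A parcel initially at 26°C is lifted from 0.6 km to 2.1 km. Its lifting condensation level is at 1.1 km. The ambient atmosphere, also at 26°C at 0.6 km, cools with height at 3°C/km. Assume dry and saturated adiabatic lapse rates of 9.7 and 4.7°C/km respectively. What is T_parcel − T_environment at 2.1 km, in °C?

Parcel:
  600–1100 m, dry: Δz = 0.5 km ⇒ ΔT = -4.85°C; T = 21.15°C
  1100–2100 m, saturated: Δz = 1 km ⇒ ΔT = -4.7°C; T = 16.45°C
Environment:
  600–2100 m, environment: Δz = 1.5 km ⇒ ΔT = -4.5°C; T = 21.5°C
T_parcel − T_env = 16.45 − 21.5 = -5.05°C

-5.05°C (parcel cooler than environment)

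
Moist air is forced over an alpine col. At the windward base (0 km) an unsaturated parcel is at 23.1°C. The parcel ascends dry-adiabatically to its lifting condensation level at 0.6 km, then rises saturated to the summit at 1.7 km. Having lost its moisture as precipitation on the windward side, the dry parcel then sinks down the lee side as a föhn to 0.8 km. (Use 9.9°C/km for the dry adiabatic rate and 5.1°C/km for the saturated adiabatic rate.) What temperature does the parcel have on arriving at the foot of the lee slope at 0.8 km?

20.46°C

0–600 m, dry: Δz = 0.6 km ⇒ ΔT = -5.94°C; T = 17.16°C
600–1700 m, saturated: Δz = 1.1 km ⇒ ΔT = -5.61°C; T = 11.55°C
1700–800 m, dry descent: Δz = 0.9 km ⇒ ΔT = +8.91°C; T = 20.46°C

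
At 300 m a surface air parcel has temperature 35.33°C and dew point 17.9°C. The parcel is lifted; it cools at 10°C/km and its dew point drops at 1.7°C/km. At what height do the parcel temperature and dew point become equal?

T and T_d converge at 10 − 1.7 = 8.3°C per km
Height above start = (35.33 − 17.9) / 8.3 = 2.1 km
LCL altitude = 300 m + 2100 m = 2400 m

2400 m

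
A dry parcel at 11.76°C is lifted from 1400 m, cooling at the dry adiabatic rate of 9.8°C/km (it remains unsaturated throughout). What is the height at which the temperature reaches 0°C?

2600 m

Height above start = (11.76 − 0) / 9.8 = 1.2 km
Altitude = 1400 m + 1200 m = 2600 m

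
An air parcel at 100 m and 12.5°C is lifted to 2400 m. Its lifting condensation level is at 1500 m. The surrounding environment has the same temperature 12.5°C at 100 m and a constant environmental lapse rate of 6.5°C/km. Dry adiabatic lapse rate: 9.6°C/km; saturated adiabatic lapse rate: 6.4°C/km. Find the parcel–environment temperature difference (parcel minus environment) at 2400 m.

-4.25°C (parcel cooler than environment)

Parcel:
  100–1500 m, dry: Δz = 1.4 km ⇒ ΔT = -13.44°C; T = -0.94°C
  1500–2400 m, saturated: Δz = 0.9 km ⇒ ΔT = -5.76°C; T = -6.7°C
Environment:
  100–2400 m, environment: Δz = 2.3 km ⇒ ΔT = -14.95°C; T = -2.45°C
T_parcel − T_env = -6.7 − (-2.45) = -4.25°C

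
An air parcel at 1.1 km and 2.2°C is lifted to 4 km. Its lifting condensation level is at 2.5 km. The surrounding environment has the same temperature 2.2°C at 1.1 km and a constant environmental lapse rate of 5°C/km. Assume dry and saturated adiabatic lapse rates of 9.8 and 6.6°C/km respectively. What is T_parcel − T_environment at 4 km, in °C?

Parcel:
  1100–2500 m, dry: Δz = 1.4 km ⇒ ΔT = -13.72°C; T = -11.52°C
  2500–4000 m, saturated: Δz = 1.5 km ⇒ ΔT = -9.9°C; T = -21.42°C
Environment:
  1100–4000 m, environment: Δz = 2.9 km ⇒ ΔT = -14.5°C; T = -12.3°C
T_parcel − T_env = -21.42 − (-12.3) = -9.12°C

-9.12°C (parcel cooler than environment)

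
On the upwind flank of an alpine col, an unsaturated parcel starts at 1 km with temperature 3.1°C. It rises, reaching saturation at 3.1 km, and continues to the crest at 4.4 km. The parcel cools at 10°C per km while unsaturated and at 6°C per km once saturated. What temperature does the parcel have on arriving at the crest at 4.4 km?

-25.7°C

1000–3100 m, dry: Δz = 2.1 km ⇒ ΔT = -21°C; T = -17.9°C
3100–4400 m, saturated: Δz = 1.3 km ⇒ ΔT = -7.8°C; T = -25.7°C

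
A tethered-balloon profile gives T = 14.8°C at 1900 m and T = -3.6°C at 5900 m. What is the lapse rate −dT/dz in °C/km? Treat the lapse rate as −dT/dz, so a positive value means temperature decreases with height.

4.6°C/km

Γ = −ΔT/Δz = (14.8 − (-3.6)) / (5900 − 1900) m
  = 18.4°C / 4 km = 4.6°C/km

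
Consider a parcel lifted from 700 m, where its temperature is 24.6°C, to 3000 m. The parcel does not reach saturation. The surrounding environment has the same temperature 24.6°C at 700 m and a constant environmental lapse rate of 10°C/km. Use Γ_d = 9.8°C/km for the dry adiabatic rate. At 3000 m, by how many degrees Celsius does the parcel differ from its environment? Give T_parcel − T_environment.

Parcel:
  700–3000 m, dry: Δz = 2.3 km ⇒ ΔT = -22.54°C; T = 2.06°C
Environment:
  700–3000 m, environment: Δz = 2.3 km ⇒ ΔT = -23°C; T = 1.6°C
T_parcel − T_env = 2.06 − 1.6 = +0.46°C

+0.46°C (parcel warmer than environment)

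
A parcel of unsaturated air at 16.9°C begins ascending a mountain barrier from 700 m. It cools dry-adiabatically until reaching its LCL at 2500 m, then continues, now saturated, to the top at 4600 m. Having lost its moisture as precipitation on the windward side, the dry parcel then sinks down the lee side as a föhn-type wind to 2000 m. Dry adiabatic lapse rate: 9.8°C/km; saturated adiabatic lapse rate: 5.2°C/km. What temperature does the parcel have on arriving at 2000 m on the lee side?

13.82°C

From 700 m to 2500 m (dry): cools by 9.8 × 1.8 = 17.64°C, giving -0.74°C.
From 2500 m to 4600 m (saturated): cools by 5.2 × 2.1 = 10.92°C, giving -11.66°C.
From 4600 m to 2000 m (dry descent): warms by 9.8 × 2.6 = 25.48°C, giving 13.82°C.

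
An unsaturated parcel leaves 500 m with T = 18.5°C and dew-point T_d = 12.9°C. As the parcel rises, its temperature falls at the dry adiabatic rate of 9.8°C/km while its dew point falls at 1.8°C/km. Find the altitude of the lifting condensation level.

T and T_d converge at 9.8 − 1.8 = 8°C per km
Height above start = (18.5 − 12.9) / 8 = 0.7 km
LCL altitude = 500 m + 700 m = 1200 m

1200 m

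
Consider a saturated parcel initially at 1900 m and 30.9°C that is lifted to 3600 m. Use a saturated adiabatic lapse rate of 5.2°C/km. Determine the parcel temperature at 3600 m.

1900–3600 m, saturated adiabatic: Δz = 1.7 km ⇒ ΔT = -8.84°C; T = 22.06°C

22.06°C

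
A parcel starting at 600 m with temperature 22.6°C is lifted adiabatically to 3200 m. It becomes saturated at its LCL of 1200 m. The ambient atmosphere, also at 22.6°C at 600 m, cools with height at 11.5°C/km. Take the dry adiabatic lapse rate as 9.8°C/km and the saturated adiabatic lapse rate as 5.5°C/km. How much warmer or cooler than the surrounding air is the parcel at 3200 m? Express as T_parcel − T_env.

+13.02°C (parcel warmer than environment)

Parcel:
  600 → 1200 m (dry, 9.8°C/km): ΔT = -9.8 × 0.6 = -5.88°C → T = 16.72°C
  1200 → 3200 m (saturated, 5.5°C/km): ΔT = -5.5 × 2 = -11°C → T = 5.72°C
Environment:
  600 → 3200 m (environment, 11.5°C/km): ΔT = -11.5 × 2.6 = -29.9°C → T = -7.3°C
T_parcel − T_env = 5.72 − (-7.3) = +13.02°C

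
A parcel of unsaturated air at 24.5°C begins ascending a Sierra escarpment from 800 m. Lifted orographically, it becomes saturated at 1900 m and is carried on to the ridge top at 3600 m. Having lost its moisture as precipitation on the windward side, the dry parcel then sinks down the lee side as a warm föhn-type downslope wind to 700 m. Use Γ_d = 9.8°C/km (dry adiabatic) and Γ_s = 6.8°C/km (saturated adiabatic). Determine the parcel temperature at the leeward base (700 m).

From 800 m to 1900 m (dry): cools by 9.8 × 1.1 = 10.78°C, giving 13.72°C.
From 1900 m to 3600 m (saturated): cools by 6.8 × 1.7 = 11.56°C, giving 2.16°C.
From 3600 m to 700 m (dry descent): warms by 9.8 × 2.9 = 28.42°C, giving 30.58°C.

30.58°C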